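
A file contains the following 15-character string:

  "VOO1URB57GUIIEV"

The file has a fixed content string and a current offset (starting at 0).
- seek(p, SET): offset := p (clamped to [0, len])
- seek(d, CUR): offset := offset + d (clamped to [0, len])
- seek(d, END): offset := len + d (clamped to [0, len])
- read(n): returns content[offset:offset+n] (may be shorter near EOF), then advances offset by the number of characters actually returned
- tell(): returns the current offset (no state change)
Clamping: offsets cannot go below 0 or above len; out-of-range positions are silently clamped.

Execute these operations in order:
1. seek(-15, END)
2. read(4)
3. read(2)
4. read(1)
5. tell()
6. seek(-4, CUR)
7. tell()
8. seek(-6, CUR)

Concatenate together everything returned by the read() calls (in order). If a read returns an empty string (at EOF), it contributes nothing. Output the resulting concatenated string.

After 1 (seek(-15, END)): offset=0
After 2 (read(4)): returned 'VOO1', offset=4
After 3 (read(2)): returned 'UR', offset=6
After 4 (read(1)): returned 'B', offset=7
After 5 (tell()): offset=7
After 6 (seek(-4, CUR)): offset=3
After 7 (tell()): offset=3
After 8 (seek(-6, CUR)): offset=0

Answer: VOO1URB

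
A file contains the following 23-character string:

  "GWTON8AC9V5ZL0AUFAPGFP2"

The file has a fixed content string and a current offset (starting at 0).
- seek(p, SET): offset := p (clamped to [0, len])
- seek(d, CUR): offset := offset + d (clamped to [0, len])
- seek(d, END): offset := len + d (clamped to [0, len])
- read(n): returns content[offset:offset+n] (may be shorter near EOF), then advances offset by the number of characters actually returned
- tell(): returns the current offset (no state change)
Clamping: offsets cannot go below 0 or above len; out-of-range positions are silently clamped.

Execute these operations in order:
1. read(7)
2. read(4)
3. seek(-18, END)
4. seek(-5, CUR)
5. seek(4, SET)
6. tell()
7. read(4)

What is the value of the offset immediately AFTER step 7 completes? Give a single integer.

After 1 (read(7)): returned 'GWTON8A', offset=7
After 2 (read(4)): returned 'C9V5', offset=11
After 3 (seek(-18, END)): offset=5
After 4 (seek(-5, CUR)): offset=0
After 5 (seek(4, SET)): offset=4
After 6 (tell()): offset=4
After 7 (read(4)): returned 'N8AC', offset=8

Answer: 8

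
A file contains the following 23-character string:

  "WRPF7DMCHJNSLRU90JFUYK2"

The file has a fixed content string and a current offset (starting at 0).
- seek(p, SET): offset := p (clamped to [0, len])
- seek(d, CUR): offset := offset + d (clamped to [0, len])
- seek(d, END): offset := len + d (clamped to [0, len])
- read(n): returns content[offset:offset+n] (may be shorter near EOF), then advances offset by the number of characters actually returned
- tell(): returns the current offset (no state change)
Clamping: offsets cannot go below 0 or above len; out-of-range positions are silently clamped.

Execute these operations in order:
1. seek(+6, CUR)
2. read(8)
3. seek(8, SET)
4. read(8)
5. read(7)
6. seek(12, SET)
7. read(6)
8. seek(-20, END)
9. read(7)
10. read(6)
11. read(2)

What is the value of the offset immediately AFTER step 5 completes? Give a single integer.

After 1 (seek(+6, CUR)): offset=6
After 2 (read(8)): returned 'MCHJNSLR', offset=14
After 3 (seek(8, SET)): offset=8
After 4 (read(8)): returned 'HJNSLRU9', offset=16
After 5 (read(7)): returned '0JFUYK2', offset=23

Answer: 23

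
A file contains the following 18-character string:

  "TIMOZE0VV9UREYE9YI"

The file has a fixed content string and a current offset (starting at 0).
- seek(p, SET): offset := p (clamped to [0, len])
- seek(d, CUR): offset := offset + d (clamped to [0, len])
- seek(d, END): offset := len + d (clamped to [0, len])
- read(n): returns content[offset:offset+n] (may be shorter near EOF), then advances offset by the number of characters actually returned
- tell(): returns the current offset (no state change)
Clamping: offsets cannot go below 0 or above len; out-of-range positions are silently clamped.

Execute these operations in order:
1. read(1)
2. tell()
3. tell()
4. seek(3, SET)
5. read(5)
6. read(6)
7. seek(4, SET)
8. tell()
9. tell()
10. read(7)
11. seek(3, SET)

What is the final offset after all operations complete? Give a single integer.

After 1 (read(1)): returned 'T', offset=1
After 2 (tell()): offset=1
After 3 (tell()): offset=1
After 4 (seek(3, SET)): offset=3
After 5 (read(5)): returned 'OZE0V', offset=8
After 6 (read(6)): returned 'V9UREY', offset=14
After 7 (seek(4, SET)): offset=4
After 8 (tell()): offset=4
After 9 (tell()): offset=4
After 10 (read(7)): returned 'ZE0VV9U', offset=11
After 11 (seek(3, SET)): offset=3

Answer: 3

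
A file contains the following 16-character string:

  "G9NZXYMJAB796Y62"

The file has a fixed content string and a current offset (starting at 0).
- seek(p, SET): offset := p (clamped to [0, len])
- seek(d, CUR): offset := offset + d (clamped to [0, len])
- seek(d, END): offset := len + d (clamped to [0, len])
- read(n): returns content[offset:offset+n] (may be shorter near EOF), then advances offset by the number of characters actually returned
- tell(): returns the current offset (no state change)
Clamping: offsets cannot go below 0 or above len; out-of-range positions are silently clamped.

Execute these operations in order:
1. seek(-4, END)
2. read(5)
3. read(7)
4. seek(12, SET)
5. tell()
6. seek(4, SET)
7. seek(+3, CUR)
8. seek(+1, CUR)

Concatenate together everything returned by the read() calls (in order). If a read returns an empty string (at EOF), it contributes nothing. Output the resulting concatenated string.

Answer: 6Y62

Derivation:
After 1 (seek(-4, END)): offset=12
After 2 (read(5)): returned '6Y62', offset=16
After 3 (read(7)): returned '', offset=16
After 4 (seek(12, SET)): offset=12
After 5 (tell()): offset=12
After 6 (seek(4, SET)): offset=4
After 7 (seek(+3, CUR)): offset=7
After 8 (seek(+1, CUR)): offset=8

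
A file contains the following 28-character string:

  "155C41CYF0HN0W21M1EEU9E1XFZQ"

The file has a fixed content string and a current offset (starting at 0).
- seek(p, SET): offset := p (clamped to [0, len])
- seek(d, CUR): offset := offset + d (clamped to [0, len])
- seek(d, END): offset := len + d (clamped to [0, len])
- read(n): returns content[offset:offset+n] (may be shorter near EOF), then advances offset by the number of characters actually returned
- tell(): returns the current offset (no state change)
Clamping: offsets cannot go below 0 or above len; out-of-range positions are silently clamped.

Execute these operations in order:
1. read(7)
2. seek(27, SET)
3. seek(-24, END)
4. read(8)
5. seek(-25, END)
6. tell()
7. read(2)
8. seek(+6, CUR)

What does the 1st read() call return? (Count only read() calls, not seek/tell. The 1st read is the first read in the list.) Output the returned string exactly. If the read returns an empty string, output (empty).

After 1 (read(7)): returned '155C41C', offset=7
After 2 (seek(27, SET)): offset=27
After 3 (seek(-24, END)): offset=4
After 4 (read(8)): returned '41CYF0HN', offset=12
After 5 (seek(-25, END)): offset=3
After 6 (tell()): offset=3
After 7 (read(2)): returned 'C4', offset=5
After 8 (seek(+6, CUR)): offset=11

Answer: 155C41C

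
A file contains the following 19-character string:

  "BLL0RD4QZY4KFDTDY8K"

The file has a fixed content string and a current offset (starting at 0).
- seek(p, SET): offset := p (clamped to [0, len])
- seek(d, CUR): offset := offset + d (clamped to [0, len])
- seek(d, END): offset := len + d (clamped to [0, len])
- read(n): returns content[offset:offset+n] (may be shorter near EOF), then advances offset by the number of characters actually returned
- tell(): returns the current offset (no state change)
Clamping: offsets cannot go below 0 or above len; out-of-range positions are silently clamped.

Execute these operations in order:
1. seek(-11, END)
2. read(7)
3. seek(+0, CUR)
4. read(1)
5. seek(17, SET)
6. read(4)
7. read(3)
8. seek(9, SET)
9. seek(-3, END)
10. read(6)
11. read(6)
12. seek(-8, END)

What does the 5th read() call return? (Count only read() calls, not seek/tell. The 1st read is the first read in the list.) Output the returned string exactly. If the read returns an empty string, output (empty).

Answer: Y8K

Derivation:
After 1 (seek(-11, END)): offset=8
After 2 (read(7)): returned 'ZY4KFDT', offset=15
After 3 (seek(+0, CUR)): offset=15
After 4 (read(1)): returned 'D', offset=16
After 5 (seek(17, SET)): offset=17
After 6 (read(4)): returned '8K', offset=19
After 7 (read(3)): returned '', offset=19
After 8 (seek(9, SET)): offset=9
After 9 (seek(-3, END)): offset=16
After 10 (read(6)): returned 'Y8K', offset=19
After 11 (read(6)): returned '', offset=19
After 12 (seek(-8, END)): offset=11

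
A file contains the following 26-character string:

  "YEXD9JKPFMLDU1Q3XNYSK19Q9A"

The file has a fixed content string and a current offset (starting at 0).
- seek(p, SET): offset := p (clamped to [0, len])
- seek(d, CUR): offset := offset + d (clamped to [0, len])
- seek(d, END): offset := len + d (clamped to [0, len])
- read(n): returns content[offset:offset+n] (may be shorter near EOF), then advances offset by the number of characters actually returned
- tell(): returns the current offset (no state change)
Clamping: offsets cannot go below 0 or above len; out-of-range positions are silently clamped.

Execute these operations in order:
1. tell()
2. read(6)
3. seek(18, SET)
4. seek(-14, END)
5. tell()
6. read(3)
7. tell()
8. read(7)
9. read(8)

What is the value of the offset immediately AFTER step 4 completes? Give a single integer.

Answer: 12

Derivation:
After 1 (tell()): offset=0
After 2 (read(6)): returned 'YEXD9J', offset=6
After 3 (seek(18, SET)): offset=18
After 4 (seek(-14, END)): offset=12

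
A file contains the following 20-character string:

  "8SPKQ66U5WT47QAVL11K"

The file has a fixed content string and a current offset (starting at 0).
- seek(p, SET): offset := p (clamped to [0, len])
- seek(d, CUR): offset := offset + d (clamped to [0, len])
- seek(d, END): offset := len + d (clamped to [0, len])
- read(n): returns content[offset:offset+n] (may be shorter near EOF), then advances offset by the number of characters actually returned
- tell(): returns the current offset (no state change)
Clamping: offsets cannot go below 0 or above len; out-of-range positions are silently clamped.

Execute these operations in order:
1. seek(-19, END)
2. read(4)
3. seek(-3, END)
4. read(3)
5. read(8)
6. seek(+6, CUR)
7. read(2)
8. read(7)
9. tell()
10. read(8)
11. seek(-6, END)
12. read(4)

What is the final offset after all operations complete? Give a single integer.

Answer: 18

Derivation:
After 1 (seek(-19, END)): offset=1
After 2 (read(4)): returned 'SPKQ', offset=5
After 3 (seek(-3, END)): offset=17
After 4 (read(3)): returned '11K', offset=20
After 5 (read(8)): returned '', offset=20
After 6 (seek(+6, CUR)): offset=20
After 7 (read(2)): returned '', offset=20
After 8 (read(7)): returned '', offset=20
After 9 (tell()): offset=20
After 10 (read(8)): returned '', offset=20
After 11 (seek(-6, END)): offset=14
After 12 (read(4)): returned 'AVL1', offset=18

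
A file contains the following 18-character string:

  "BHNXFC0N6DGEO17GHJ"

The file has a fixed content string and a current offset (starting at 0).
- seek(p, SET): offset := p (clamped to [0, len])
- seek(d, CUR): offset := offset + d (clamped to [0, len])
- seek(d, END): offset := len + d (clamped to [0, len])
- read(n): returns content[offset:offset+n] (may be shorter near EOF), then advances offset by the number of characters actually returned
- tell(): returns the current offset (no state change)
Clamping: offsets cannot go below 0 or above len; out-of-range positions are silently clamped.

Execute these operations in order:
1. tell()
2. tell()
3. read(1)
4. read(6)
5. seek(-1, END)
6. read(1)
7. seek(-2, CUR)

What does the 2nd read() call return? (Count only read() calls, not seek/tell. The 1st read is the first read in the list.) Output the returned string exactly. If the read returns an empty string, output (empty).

Answer: HNXFC0

Derivation:
After 1 (tell()): offset=0
After 2 (tell()): offset=0
After 3 (read(1)): returned 'B', offset=1
After 4 (read(6)): returned 'HNXFC0', offset=7
After 5 (seek(-1, END)): offset=17
After 6 (read(1)): returned 'J', offset=18
After 7 (seek(-2, CUR)): offset=16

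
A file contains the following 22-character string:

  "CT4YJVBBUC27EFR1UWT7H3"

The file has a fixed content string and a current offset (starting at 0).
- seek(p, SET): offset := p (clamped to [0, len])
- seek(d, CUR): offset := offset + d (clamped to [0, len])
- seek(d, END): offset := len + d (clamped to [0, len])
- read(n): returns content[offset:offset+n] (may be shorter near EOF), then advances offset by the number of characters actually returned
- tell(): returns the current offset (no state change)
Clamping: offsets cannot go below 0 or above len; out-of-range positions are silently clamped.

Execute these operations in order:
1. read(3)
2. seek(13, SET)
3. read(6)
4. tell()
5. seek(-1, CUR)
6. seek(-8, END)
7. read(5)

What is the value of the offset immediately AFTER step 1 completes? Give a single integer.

After 1 (read(3)): returned 'CT4', offset=3

Answer: 3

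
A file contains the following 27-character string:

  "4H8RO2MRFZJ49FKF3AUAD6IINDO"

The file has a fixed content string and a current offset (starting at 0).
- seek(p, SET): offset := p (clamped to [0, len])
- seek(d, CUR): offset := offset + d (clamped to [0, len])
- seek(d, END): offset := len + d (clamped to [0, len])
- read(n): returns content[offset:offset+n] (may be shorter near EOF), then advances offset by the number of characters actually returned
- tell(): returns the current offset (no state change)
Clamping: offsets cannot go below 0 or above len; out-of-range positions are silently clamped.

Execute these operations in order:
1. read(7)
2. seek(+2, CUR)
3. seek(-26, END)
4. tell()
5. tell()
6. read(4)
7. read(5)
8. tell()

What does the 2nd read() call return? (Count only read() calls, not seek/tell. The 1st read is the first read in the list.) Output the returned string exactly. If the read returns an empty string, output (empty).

After 1 (read(7)): returned '4H8RO2M', offset=7
After 2 (seek(+2, CUR)): offset=9
After 3 (seek(-26, END)): offset=1
After 4 (tell()): offset=1
After 5 (tell()): offset=1
After 6 (read(4)): returned 'H8RO', offset=5
After 7 (read(5)): returned '2MRFZ', offset=10
After 8 (tell()): offset=10

Answer: H8RO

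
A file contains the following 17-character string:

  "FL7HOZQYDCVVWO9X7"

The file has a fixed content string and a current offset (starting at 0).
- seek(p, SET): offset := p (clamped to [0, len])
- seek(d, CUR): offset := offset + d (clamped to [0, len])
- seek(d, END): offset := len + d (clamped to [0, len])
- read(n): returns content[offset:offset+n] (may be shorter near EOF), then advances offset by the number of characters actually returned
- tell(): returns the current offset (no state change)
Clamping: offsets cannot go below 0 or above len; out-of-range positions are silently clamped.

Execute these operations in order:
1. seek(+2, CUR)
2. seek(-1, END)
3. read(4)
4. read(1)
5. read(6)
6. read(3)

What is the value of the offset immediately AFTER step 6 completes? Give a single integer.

Answer: 17

Derivation:
After 1 (seek(+2, CUR)): offset=2
After 2 (seek(-1, END)): offset=16
After 3 (read(4)): returned '7', offset=17
After 4 (read(1)): returned '', offset=17
After 5 (read(6)): returned '', offset=17
After 6 (read(3)): returned '', offset=17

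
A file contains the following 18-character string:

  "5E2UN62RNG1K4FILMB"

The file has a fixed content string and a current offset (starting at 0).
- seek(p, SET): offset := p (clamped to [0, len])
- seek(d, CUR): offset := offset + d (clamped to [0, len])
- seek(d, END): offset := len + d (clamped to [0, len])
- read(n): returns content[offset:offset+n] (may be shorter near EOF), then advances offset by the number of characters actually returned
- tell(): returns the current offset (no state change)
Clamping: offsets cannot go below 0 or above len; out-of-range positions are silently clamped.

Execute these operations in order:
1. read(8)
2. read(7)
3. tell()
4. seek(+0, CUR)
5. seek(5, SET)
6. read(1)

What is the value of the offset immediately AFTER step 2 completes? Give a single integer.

Answer: 15

Derivation:
After 1 (read(8)): returned '5E2UN62R', offset=8
After 2 (read(7)): returned 'NG1K4FI', offset=15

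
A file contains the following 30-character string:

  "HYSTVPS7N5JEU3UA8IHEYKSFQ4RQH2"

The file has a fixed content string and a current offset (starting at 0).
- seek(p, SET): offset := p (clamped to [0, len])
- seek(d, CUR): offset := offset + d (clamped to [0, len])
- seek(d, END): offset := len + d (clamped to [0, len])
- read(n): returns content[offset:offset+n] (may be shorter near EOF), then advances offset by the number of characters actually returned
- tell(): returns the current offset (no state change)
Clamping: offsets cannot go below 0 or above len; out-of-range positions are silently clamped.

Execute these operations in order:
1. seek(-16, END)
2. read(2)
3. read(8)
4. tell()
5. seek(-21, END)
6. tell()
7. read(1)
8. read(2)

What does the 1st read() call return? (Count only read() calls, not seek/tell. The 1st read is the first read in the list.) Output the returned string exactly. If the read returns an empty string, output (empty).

After 1 (seek(-16, END)): offset=14
After 2 (read(2)): returned 'UA', offset=16
After 3 (read(8)): returned '8IHEYKSF', offset=24
After 4 (tell()): offset=24
After 5 (seek(-21, END)): offset=9
After 6 (tell()): offset=9
After 7 (read(1)): returned '5', offset=10
After 8 (read(2)): returned 'JE', offset=12

Answer: UA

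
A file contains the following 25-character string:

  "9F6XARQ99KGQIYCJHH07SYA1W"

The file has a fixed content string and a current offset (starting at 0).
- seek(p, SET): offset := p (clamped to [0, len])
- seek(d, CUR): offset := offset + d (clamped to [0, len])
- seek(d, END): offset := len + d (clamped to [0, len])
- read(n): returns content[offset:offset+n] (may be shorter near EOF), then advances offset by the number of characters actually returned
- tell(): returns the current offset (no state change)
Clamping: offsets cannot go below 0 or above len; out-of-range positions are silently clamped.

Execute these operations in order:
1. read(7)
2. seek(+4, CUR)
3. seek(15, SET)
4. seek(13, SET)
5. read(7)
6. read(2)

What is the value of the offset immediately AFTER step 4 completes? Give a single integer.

After 1 (read(7)): returned '9F6XARQ', offset=7
After 2 (seek(+4, CUR)): offset=11
After 3 (seek(15, SET)): offset=15
After 4 (seek(13, SET)): offset=13

Answer: 13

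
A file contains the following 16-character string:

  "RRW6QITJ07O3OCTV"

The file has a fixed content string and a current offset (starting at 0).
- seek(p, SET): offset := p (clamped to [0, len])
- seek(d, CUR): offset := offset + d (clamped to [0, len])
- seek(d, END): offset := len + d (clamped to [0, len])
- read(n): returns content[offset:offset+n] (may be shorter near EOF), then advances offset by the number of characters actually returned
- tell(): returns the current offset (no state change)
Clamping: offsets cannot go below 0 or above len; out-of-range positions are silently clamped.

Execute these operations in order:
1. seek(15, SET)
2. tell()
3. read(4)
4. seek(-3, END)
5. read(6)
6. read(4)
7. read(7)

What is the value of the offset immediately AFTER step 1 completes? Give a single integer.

After 1 (seek(15, SET)): offset=15

Answer: 15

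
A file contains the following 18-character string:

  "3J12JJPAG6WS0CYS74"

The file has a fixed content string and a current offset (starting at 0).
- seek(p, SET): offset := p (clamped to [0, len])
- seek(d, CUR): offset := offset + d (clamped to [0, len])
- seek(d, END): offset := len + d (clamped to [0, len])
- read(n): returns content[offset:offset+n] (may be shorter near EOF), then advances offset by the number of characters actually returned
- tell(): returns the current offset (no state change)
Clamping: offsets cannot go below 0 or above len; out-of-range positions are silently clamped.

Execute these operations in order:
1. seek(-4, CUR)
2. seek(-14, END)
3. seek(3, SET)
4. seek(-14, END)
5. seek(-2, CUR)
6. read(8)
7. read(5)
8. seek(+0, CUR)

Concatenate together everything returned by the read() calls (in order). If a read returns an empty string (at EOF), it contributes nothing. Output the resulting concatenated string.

After 1 (seek(-4, CUR)): offset=0
After 2 (seek(-14, END)): offset=4
After 3 (seek(3, SET)): offset=3
After 4 (seek(-14, END)): offset=4
After 5 (seek(-2, CUR)): offset=2
After 6 (read(8)): returned '12JJPAG6', offset=10
After 7 (read(5)): returned 'WS0CY', offset=15
After 8 (seek(+0, CUR)): offset=15

Answer: 12JJPAG6WS0CY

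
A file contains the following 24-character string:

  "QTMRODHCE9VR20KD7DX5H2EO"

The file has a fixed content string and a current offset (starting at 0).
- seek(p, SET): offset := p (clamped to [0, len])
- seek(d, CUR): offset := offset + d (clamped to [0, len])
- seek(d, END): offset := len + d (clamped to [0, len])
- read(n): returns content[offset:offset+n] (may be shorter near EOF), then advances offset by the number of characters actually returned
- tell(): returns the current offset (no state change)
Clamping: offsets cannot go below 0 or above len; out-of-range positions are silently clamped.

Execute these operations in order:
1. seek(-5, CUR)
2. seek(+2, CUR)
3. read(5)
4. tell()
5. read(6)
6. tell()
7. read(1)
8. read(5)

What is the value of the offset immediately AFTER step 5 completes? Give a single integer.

Answer: 13

Derivation:
After 1 (seek(-5, CUR)): offset=0
After 2 (seek(+2, CUR)): offset=2
After 3 (read(5)): returned 'MRODH', offset=7
After 4 (tell()): offset=7
After 5 (read(6)): returned 'CE9VR2', offset=13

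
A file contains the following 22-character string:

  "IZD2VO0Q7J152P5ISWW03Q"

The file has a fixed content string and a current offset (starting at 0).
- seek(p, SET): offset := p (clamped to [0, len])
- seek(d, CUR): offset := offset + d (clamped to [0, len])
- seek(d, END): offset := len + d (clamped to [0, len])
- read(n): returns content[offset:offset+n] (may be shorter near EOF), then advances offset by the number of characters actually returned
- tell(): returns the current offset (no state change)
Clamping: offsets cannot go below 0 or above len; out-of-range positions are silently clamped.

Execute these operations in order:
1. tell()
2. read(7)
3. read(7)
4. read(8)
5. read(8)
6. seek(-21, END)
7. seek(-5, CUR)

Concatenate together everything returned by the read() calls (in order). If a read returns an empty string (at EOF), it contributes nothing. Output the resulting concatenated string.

Answer: IZD2VO0Q7J152P5ISWW03Q

Derivation:
After 1 (tell()): offset=0
After 2 (read(7)): returned 'IZD2VO0', offset=7
After 3 (read(7)): returned 'Q7J152P', offset=14
After 4 (read(8)): returned '5ISWW03Q', offset=22
After 5 (read(8)): returned '', offset=22
After 6 (seek(-21, END)): offset=1
After 7 (seek(-5, CUR)): offset=0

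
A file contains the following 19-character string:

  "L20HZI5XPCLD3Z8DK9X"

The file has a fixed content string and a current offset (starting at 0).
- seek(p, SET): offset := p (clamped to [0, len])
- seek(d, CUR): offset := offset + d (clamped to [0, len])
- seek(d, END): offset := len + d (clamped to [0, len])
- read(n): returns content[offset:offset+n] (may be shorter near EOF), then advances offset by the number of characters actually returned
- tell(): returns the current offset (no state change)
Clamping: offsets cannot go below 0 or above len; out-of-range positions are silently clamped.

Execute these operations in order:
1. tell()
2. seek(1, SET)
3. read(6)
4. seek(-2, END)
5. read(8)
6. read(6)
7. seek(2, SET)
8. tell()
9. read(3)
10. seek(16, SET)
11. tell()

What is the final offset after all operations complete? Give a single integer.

After 1 (tell()): offset=0
After 2 (seek(1, SET)): offset=1
After 3 (read(6)): returned '20HZI5', offset=7
After 4 (seek(-2, END)): offset=17
After 5 (read(8)): returned '9X', offset=19
After 6 (read(6)): returned '', offset=19
After 7 (seek(2, SET)): offset=2
After 8 (tell()): offset=2
After 9 (read(3)): returned '0HZ', offset=5
After 10 (seek(16, SET)): offset=16
After 11 (tell()): offset=16

Answer: 16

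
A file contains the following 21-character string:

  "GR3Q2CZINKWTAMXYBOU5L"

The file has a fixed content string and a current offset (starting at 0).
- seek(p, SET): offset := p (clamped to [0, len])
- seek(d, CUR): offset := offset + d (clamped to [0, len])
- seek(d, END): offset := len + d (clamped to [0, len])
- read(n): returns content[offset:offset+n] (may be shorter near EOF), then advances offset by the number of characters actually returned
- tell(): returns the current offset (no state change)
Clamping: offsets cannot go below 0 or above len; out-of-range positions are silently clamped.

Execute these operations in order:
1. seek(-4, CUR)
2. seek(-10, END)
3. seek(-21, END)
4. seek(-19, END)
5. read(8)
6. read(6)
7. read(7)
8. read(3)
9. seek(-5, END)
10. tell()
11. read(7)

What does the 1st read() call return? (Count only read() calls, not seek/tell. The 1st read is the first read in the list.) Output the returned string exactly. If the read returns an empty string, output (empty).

Answer: 3Q2CZINK

Derivation:
After 1 (seek(-4, CUR)): offset=0
After 2 (seek(-10, END)): offset=11
After 3 (seek(-21, END)): offset=0
After 4 (seek(-19, END)): offset=2
After 5 (read(8)): returned '3Q2CZINK', offset=10
After 6 (read(6)): returned 'WTAMXY', offset=16
After 7 (read(7)): returned 'BOU5L', offset=21
After 8 (read(3)): returned '', offset=21
After 9 (seek(-5, END)): offset=16
After 10 (tell()): offset=16
After 11 (read(7)): returned 'BOU5L', offset=21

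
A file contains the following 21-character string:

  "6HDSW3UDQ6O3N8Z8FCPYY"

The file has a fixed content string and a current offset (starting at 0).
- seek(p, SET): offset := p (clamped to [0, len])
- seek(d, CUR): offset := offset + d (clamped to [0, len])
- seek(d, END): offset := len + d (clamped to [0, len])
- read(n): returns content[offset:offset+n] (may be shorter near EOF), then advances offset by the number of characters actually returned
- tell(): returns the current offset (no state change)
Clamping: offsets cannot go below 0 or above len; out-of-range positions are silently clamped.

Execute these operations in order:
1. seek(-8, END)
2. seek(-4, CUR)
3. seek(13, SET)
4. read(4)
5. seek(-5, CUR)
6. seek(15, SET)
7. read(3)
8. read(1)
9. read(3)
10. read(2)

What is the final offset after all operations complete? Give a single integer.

After 1 (seek(-8, END)): offset=13
After 2 (seek(-4, CUR)): offset=9
After 3 (seek(13, SET)): offset=13
After 4 (read(4)): returned '8Z8F', offset=17
After 5 (seek(-5, CUR)): offset=12
After 6 (seek(15, SET)): offset=15
After 7 (read(3)): returned '8FC', offset=18
After 8 (read(1)): returned 'P', offset=19
After 9 (read(3)): returned 'YY', offset=21
After 10 (read(2)): returned '', offset=21

Answer: 21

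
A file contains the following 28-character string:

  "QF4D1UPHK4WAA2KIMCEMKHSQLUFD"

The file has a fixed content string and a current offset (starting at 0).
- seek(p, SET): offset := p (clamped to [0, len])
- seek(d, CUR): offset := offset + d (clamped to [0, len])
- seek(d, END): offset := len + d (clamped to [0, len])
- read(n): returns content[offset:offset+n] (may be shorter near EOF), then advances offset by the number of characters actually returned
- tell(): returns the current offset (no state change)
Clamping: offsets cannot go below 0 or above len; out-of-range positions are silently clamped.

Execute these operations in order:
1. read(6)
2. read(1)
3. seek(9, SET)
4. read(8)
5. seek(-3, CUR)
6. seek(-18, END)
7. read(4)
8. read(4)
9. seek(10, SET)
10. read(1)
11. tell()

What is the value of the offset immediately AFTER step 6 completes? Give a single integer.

After 1 (read(6)): returned 'QF4D1U', offset=6
After 2 (read(1)): returned 'P', offset=7
After 3 (seek(9, SET)): offset=9
After 4 (read(8)): returned '4WAA2KIM', offset=17
After 5 (seek(-3, CUR)): offset=14
After 6 (seek(-18, END)): offset=10

Answer: 10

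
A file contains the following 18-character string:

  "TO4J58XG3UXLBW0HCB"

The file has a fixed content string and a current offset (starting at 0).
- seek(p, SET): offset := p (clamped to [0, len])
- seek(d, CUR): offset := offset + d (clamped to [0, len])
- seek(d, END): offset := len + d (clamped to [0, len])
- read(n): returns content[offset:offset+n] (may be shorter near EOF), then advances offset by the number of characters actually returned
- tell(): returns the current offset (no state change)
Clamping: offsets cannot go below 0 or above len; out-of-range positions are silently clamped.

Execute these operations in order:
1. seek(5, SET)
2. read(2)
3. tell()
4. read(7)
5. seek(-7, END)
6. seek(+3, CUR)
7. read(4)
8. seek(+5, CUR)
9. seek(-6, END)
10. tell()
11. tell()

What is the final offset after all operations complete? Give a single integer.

After 1 (seek(5, SET)): offset=5
After 2 (read(2)): returned '8X', offset=7
After 3 (tell()): offset=7
After 4 (read(7)): returned 'G3UXLBW', offset=14
After 5 (seek(-7, END)): offset=11
After 6 (seek(+3, CUR)): offset=14
After 7 (read(4)): returned '0HCB', offset=18
After 8 (seek(+5, CUR)): offset=18
After 9 (seek(-6, END)): offset=12
After 10 (tell()): offset=12
After 11 (tell()): offset=12

Answer: 12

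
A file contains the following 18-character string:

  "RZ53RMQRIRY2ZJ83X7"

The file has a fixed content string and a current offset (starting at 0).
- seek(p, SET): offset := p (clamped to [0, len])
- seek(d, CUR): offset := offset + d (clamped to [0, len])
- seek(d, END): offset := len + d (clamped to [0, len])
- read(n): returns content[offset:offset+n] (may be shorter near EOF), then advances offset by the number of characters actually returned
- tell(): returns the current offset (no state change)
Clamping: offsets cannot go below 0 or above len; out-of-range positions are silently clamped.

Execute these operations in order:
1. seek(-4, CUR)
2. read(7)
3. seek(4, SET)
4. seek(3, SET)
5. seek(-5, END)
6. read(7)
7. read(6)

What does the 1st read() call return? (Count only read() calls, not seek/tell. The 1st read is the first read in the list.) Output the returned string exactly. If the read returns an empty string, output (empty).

After 1 (seek(-4, CUR)): offset=0
After 2 (read(7)): returned 'RZ53RMQ', offset=7
After 3 (seek(4, SET)): offset=4
After 4 (seek(3, SET)): offset=3
After 5 (seek(-5, END)): offset=13
After 6 (read(7)): returned 'J83X7', offset=18
After 7 (read(6)): returned '', offset=18

Answer: RZ53RMQ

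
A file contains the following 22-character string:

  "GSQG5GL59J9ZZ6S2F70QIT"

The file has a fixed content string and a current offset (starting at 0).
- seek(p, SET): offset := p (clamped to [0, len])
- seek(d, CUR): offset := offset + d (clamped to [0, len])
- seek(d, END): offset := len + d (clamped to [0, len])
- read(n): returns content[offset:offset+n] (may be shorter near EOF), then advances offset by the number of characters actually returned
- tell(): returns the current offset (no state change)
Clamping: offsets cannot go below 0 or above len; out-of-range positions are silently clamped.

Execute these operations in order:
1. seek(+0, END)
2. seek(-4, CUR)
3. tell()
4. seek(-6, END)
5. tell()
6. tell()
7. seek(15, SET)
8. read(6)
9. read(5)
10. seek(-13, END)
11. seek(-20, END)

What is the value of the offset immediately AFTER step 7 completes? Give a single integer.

Answer: 15

Derivation:
After 1 (seek(+0, END)): offset=22
After 2 (seek(-4, CUR)): offset=18
After 3 (tell()): offset=18
After 4 (seek(-6, END)): offset=16
After 5 (tell()): offset=16
After 6 (tell()): offset=16
After 7 (seek(15, SET)): offset=15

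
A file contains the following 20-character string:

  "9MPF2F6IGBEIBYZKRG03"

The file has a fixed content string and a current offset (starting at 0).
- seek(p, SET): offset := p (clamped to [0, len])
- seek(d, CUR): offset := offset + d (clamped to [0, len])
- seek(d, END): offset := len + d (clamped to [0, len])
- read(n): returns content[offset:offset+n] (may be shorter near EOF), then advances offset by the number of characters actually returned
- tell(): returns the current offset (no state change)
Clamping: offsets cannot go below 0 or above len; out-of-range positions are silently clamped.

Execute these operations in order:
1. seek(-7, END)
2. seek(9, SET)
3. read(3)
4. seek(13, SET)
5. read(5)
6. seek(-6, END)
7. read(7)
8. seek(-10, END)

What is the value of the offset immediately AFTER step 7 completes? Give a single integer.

After 1 (seek(-7, END)): offset=13
After 2 (seek(9, SET)): offset=9
After 3 (read(3)): returned 'BEI', offset=12
After 4 (seek(13, SET)): offset=13
After 5 (read(5)): returned 'YZKRG', offset=18
After 6 (seek(-6, END)): offset=14
After 7 (read(7)): returned 'ZKRG03', offset=20

Answer: 20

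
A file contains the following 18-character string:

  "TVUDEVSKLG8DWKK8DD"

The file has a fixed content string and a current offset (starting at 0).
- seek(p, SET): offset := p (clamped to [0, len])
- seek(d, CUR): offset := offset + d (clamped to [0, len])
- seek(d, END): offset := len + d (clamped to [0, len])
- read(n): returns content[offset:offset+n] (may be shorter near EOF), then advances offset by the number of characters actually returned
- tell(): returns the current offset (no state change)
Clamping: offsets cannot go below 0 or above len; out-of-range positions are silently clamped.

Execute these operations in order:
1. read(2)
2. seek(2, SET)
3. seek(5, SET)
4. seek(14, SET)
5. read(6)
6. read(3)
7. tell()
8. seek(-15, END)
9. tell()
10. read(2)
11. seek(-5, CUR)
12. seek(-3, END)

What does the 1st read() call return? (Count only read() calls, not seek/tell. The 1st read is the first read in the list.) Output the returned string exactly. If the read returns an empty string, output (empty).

Answer: TV

Derivation:
After 1 (read(2)): returned 'TV', offset=2
After 2 (seek(2, SET)): offset=2
After 3 (seek(5, SET)): offset=5
After 4 (seek(14, SET)): offset=14
After 5 (read(6)): returned 'K8DD', offset=18
After 6 (read(3)): returned '', offset=18
After 7 (tell()): offset=18
After 8 (seek(-15, END)): offset=3
After 9 (tell()): offset=3
After 10 (read(2)): returned 'DE', offset=5
After 11 (seek(-5, CUR)): offset=0
After 12 (seek(-3, END)): offset=15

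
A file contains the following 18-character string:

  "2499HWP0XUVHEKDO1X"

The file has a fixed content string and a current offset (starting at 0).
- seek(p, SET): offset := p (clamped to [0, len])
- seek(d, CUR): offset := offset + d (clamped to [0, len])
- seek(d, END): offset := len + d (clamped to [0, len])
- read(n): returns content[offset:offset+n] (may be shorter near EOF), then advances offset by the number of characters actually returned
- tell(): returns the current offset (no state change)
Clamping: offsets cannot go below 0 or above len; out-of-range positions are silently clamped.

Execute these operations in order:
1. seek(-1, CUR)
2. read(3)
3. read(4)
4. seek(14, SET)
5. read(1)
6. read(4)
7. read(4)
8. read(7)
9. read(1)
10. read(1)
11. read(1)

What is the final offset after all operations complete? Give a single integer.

After 1 (seek(-1, CUR)): offset=0
After 2 (read(3)): returned '249', offset=3
After 3 (read(4)): returned '9HWP', offset=7
After 4 (seek(14, SET)): offset=14
After 5 (read(1)): returned 'D', offset=15
After 6 (read(4)): returned 'O1X', offset=18
After 7 (read(4)): returned '', offset=18
After 8 (read(7)): returned '', offset=18
After 9 (read(1)): returned '', offset=18
After 10 (read(1)): returned '', offset=18
After 11 (read(1)): returned '', offset=18

Answer: 18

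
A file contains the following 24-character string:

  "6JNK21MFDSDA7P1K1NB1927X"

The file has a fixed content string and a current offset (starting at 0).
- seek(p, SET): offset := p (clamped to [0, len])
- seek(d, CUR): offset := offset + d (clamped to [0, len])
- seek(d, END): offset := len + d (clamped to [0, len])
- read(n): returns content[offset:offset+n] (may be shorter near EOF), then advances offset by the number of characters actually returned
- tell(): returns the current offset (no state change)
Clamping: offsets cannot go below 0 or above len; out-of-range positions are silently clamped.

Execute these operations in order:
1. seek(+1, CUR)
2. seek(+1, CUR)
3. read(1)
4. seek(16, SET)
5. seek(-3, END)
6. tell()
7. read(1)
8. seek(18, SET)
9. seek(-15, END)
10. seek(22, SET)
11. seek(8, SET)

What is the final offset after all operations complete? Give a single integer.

After 1 (seek(+1, CUR)): offset=1
After 2 (seek(+1, CUR)): offset=2
After 3 (read(1)): returned 'N', offset=3
After 4 (seek(16, SET)): offset=16
After 5 (seek(-3, END)): offset=21
After 6 (tell()): offset=21
After 7 (read(1)): returned '2', offset=22
After 8 (seek(18, SET)): offset=18
After 9 (seek(-15, END)): offset=9
After 10 (seek(22, SET)): offset=22
After 11 (seek(8, SET)): offset=8

Answer: 8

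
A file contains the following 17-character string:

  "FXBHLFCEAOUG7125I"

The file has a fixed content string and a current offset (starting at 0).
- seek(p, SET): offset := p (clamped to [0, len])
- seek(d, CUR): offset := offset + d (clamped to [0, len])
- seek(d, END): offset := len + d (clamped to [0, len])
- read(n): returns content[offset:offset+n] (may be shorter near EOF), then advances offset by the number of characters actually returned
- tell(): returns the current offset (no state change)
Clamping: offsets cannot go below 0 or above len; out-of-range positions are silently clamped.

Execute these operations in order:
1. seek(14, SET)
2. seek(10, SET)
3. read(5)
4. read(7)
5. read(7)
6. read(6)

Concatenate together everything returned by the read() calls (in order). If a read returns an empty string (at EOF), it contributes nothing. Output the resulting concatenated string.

Answer: UG7125I

Derivation:
After 1 (seek(14, SET)): offset=14
After 2 (seek(10, SET)): offset=10
After 3 (read(5)): returned 'UG712', offset=15
After 4 (read(7)): returned '5I', offset=17
After 5 (read(7)): returned '', offset=17
After 6 (read(6)): returned '', offset=17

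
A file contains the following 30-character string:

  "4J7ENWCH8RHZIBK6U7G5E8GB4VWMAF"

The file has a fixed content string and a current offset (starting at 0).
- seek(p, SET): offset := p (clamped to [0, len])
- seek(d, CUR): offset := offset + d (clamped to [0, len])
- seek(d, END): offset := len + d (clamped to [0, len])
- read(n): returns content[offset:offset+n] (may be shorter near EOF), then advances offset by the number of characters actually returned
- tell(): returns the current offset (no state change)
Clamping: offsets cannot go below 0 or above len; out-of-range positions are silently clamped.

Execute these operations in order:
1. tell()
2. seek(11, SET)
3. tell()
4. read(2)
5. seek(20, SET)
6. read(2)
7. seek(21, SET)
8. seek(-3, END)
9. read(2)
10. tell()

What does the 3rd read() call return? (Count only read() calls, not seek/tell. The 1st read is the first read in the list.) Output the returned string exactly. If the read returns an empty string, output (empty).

Answer: MA

Derivation:
After 1 (tell()): offset=0
After 2 (seek(11, SET)): offset=11
After 3 (tell()): offset=11
After 4 (read(2)): returned 'ZI', offset=13
After 5 (seek(20, SET)): offset=20
After 6 (read(2)): returned 'E8', offset=22
After 7 (seek(21, SET)): offset=21
After 8 (seek(-3, END)): offset=27
After 9 (read(2)): returned 'MA', offset=29
After 10 (tell()): offset=29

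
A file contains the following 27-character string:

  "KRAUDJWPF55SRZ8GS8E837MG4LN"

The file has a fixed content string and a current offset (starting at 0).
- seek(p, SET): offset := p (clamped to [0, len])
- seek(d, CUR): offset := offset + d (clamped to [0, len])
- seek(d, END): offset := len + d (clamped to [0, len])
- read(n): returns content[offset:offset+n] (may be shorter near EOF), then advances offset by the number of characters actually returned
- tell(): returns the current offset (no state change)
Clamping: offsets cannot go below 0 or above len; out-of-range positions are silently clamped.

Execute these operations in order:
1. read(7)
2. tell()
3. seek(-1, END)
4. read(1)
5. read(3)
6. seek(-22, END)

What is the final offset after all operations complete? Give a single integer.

After 1 (read(7)): returned 'KRAUDJW', offset=7
After 2 (tell()): offset=7
After 3 (seek(-1, END)): offset=26
After 4 (read(1)): returned 'N', offset=27
After 5 (read(3)): returned '', offset=27
After 6 (seek(-22, END)): offset=5

Answer: 5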